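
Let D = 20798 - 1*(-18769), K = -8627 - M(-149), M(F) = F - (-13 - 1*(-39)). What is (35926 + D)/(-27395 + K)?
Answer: -75493/35847 ≈ -2.1060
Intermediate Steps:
M(F) = -26 + F (M(F) = F - (-13 + 39) = F - 1*26 = F - 26 = -26 + F)
K = -8452 (K = -8627 - (-26 - 149) = -8627 - 1*(-175) = -8627 + 175 = -8452)
D = 39567 (D = 20798 + 18769 = 39567)
(35926 + D)/(-27395 + K) = (35926 + 39567)/(-27395 - 8452) = 75493/(-35847) = 75493*(-1/35847) = -75493/35847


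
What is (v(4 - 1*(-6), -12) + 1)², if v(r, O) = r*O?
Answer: 14161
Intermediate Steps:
v(r, O) = O*r
(v(4 - 1*(-6), -12) + 1)² = (-12*(4 - 1*(-6)) + 1)² = (-12*(4 + 6) + 1)² = (-12*10 + 1)² = (-120 + 1)² = (-119)² = 14161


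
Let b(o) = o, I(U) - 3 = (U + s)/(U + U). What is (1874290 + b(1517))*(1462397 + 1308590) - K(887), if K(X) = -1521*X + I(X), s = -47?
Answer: 4610482448481051/887 ≈ 5.1978e+12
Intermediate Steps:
I(U) = 3 + (-47 + U)/(2*U) (I(U) = 3 + (U - 47)/(U + U) = 3 + (-47 + U)/((2*U)) = 3 + (-47 + U)*(1/(2*U)) = 3 + (-47 + U)/(2*U))
K(X) = -1521*X + (-47 + 7*X)/(2*X)
(1874290 + b(1517))*(1462397 + 1308590) - K(887) = (1874290 + 1517)*(1462397 + 1308590) - (7/2 - 1521*887 - 47/2/887) = 1875807*2770987 - (7/2 - 1349127 - 47/2*1/887) = 5197836811509 - (7/2 - 1349127 - 47/1774) = 5197836811509 - 1*(-1196672568/887) = 5197836811509 + 1196672568/887 = 4610482448481051/887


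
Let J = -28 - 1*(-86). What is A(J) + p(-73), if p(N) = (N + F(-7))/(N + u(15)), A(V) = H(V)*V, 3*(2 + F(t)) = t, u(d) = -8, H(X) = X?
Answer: 817684/243 ≈ 3365.0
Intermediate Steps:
J = 58 (J = -28 + 86 = 58)
F(t) = -2 + t/3
A(V) = V**2 (A(V) = V*V = V**2)
p(N) = (-13/3 + N)/(-8 + N) (p(N) = (N + (-2 + (1/3)*(-7)))/(N - 8) = (N + (-2 - 7/3))/(-8 + N) = (N - 13/3)/(-8 + N) = (-13/3 + N)/(-8 + N))
A(J) + p(-73) = 58**2 + (-13/3 - 73)/(-8 - 73) = 3364 - 232/3/(-81) = 3364 - 1/81*(-232/3) = 3364 + 232/243 = 817684/243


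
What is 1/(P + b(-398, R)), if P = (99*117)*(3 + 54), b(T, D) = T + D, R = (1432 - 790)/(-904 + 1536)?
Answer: 316/208507549 ≈ 1.5155e-6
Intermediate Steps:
R = 321/316 (R = 642/632 = 642*(1/632) = 321/316 ≈ 1.0158)
b(T, D) = D + T
P = 660231 (P = 11583*57 = 660231)
1/(P + b(-398, R)) = 1/(660231 + (321/316 - 398)) = 1/(660231 - 125447/316) = 1/(208507549/316) = 316/208507549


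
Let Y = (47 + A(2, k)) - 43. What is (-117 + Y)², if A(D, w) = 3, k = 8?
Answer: 12100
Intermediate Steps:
Y = 7 (Y = (47 + 3) - 43 = 50 - 43 = 7)
(-117 + Y)² = (-117 + 7)² = (-110)² = 12100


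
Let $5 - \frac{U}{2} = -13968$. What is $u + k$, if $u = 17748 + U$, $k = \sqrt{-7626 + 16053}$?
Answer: $45694 + 53 \sqrt{3} \approx 45786.0$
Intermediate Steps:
$U = 27946$ ($U = 10 - -27936 = 10 + 27936 = 27946$)
$k = 53 \sqrt{3}$ ($k = \sqrt{8427} = 53 \sqrt{3} \approx 91.799$)
$u = 45694$ ($u = 17748 + 27946 = 45694$)
$u + k = 45694 + 53 \sqrt{3}$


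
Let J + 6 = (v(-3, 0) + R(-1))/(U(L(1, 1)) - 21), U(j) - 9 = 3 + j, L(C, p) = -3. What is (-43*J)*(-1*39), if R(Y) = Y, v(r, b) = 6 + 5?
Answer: -22919/2 ≈ -11460.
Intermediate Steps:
v(r, b) = 11
U(j) = 12 + j (U(j) = 9 + (3 + j) = 12 + j)
J = -41/6 (J = -6 + (11 - 1)/((12 - 3) - 21) = -6 + 10/(9 - 21) = -6 + 10/(-12) = -6 + 10*(-1/12) = -6 - 5/6 = -41/6 ≈ -6.8333)
(-43*J)*(-1*39) = (-43*(-41/6))*(-1*39) = (1763/6)*(-39) = -22919/2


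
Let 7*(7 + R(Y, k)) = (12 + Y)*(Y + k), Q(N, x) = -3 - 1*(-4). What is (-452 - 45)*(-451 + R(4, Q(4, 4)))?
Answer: 221946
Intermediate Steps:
Q(N, x) = 1 (Q(N, x) = -3 + 4 = 1)
R(Y, k) = -7 + (12 + Y)*(Y + k)/7 (R(Y, k) = -7 + ((12 + Y)*(Y + k))/7 = -7 + (12 + Y)*(Y + k)/7)
(-452 - 45)*(-451 + R(4, Q(4, 4))) = (-452 - 45)*(-451 + (-7 + (⅐)*4² + (12/7)*4 + (12/7)*1 + (⅐)*4*1)) = -497*(-451 + (-7 + (⅐)*16 + 48/7 + 12/7 + 4/7)) = -497*(-451 + (-7 + 16/7 + 48/7 + 12/7 + 4/7)) = -497*(-451 + 31/7) = -497*(-3126/7) = 221946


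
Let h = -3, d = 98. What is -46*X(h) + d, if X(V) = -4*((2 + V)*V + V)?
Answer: 98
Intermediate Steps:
X(V) = -4*V - 4*V*(2 + V) (X(V) = -4*(V*(2 + V) + V) = -4*(V + V*(2 + V)) = -4*V - 4*V*(2 + V))
-46*X(h) + d = -(-184)*(-3)*(3 - 3) + 98 = -(-184)*(-3)*0 + 98 = -46*0 + 98 = 0 + 98 = 98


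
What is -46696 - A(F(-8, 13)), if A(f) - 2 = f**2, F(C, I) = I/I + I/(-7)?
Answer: -2288238/49 ≈ -46699.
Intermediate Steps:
F(C, I) = 1 - I/7 (F(C, I) = 1 + I*(-1/7) = 1 - I/7)
A(f) = 2 + f**2
-46696 - A(F(-8, 13)) = -46696 - (2 + (1 - 1/7*13)**2) = -46696 - (2 + (1 - 13/7)**2) = -46696 - (2 + (-6/7)**2) = -46696 - (2 + 36/49) = -46696 - 1*134/49 = -46696 - 134/49 = -2288238/49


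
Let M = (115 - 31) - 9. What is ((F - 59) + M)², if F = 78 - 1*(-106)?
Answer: 40000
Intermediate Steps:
M = 75 (M = 84 - 9 = 75)
F = 184 (F = 78 + 106 = 184)
((F - 59) + M)² = ((184 - 59) + 75)² = (125 + 75)² = 200² = 40000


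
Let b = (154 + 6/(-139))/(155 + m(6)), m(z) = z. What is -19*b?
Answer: -406600/22379 ≈ -18.169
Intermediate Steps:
b = 21400/22379 (b = (154 + 6/(-139))/(155 + 6) = (154 + 6*(-1/139))/161 = (154 - 6/139)*(1/161) = (21400/139)*(1/161) = 21400/22379 ≈ 0.95625)
-19*b = -19*21400/22379 = -406600/22379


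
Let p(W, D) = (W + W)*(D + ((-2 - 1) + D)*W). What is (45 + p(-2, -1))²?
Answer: 289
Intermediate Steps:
p(W, D) = 2*W*(D + W*(-3 + D)) (p(W, D) = (2*W)*(D + (-3 + D)*W) = (2*W)*(D + W*(-3 + D)) = 2*W*(D + W*(-3 + D)))
(45 + p(-2, -1))² = (45 + 2*(-2)*(-1 - 3*(-2) - 1*(-2)))² = (45 + 2*(-2)*(-1 + 6 + 2))² = (45 + 2*(-2)*7)² = (45 - 28)² = 17² = 289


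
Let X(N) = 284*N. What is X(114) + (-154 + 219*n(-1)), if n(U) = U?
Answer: 32003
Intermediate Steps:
X(114) + (-154 + 219*n(-1)) = 284*114 + (-154 + 219*(-1)) = 32376 + (-154 - 219) = 32376 - 373 = 32003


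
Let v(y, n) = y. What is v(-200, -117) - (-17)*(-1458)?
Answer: -24986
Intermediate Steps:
v(-200, -117) - (-17)*(-1458) = -200 - (-17)*(-1458) = -200 - 1*24786 = -200 - 24786 = -24986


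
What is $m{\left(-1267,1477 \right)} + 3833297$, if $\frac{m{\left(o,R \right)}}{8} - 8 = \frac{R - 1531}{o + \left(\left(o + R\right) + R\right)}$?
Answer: $\frac{134167599}{35} \approx 3.8334 \cdot 10^{6}$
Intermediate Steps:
$m{\left(o,R \right)} = 64 + \frac{8 \left(-1531 + R\right)}{2 R + 2 o}$ ($m{\left(o,R \right)} = 64 + 8 \frac{R - 1531}{o + \left(\left(o + R\right) + R\right)} = 64 + 8 \frac{-1531 + R}{o + \left(\left(R + o\right) + R\right)} = 64 + 8 \frac{-1531 + R}{o + \left(o + 2 R\right)} = 64 + 8 \frac{-1531 + R}{2 R + 2 o} = 64 + \frac{8 \left(-1531 + R\right)}{2 R + 2 o}$)
$m{\left(-1267,1477 \right)} + 3833297 = \frac{4 \left(-1531 + 16 \left(-1267\right) + 17 \cdot 1477\right)}{1477 - 1267} + 3833297 = \frac{4 \left(-1531 - 20272 + 25109\right)}{210} + 3833297 = 4 \cdot \frac{1}{210} \cdot 3306 + 3833297 = \frac{2204}{35} + 3833297 = \frac{134167599}{35}$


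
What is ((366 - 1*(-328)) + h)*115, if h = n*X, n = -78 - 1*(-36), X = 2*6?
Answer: 21850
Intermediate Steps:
X = 12
n = -42 (n = -78 + 36 = -42)
h = -504 (h = -42*12 = -504)
((366 - 1*(-328)) + h)*115 = ((366 - 1*(-328)) - 504)*115 = ((366 + 328) - 504)*115 = (694 - 504)*115 = 190*115 = 21850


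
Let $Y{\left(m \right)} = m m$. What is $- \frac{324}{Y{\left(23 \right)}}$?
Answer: $- \frac{324}{529} \approx -0.61248$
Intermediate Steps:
$Y{\left(m \right)} = m^{2}$
$- \frac{324}{Y{\left(23 \right)}} = - \frac{324}{23^{2}} = - \frac{324}{529}$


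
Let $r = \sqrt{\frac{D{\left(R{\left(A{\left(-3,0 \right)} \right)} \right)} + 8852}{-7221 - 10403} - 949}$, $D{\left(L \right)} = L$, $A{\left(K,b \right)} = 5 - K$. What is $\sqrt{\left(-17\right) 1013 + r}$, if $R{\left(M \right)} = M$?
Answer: $\frac{\sqrt{-334308448756 + 4406 i \sqrt{18432540654}}}{4406} \approx 0.11741 + 131.23 i$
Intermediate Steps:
$r = \frac{i \sqrt{18432540654}}{4406}$ ($r = \sqrt{\frac{\left(5 - -3\right) + 8852}{-7221 - 10403} - 949} = \sqrt{\frac{\left(5 + 3\right) + 8852}{-17624} - 949} = \sqrt{\left(8 + 8852\right) \left(- \frac{1}{17624}\right) - 949} = \sqrt{8860 \left(- \frac{1}{17624}\right) - 949} = \sqrt{- \frac{2215}{4406} - 949} = \sqrt{- \frac{4183509}{4406}} = \frac{i \sqrt{18432540654}}{4406} \approx 30.814 i$)
$\sqrt{\left(-17\right) 1013 + r} = \sqrt{\left(-17\right) 1013 + \frac{i \sqrt{18432540654}}{4406}} = \sqrt{-17221 + \frac{i \sqrt{18432540654}}{4406}}$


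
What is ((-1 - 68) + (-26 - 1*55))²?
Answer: 22500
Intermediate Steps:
((-1 - 68) + (-26 - 1*55))² = (-69 + (-26 - 55))² = (-69 - 81)² = (-150)² = 22500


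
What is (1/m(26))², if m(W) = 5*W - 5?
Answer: 1/15625 ≈ 6.4000e-5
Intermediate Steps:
m(W) = -5 + 5*W
(1/m(26))² = (1/(-5 + 5*26))² = (1/(-5 + 130))² = (1/125)² = 1/15625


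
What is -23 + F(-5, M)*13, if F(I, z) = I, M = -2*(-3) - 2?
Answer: -88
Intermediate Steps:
M = 4 (M = 6 - 2 = 4)
-23 + F(-5, M)*13 = -23 - 5*13 = -23 - 65 = -88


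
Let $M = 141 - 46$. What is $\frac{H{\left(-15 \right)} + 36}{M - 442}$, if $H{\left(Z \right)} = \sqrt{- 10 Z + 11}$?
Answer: $- \frac{36}{347} - \frac{\sqrt{161}}{347} \approx -0.14031$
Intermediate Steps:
$M = 95$ ($M = 141 - 46 = 95$)
$H{\left(Z \right)} = \sqrt{11 - 10 Z}$
$\frac{H{\left(-15 \right)} + 36}{M - 442} = \frac{\sqrt{11 - -150} + 36}{95 - 442} = \frac{\sqrt{11 + 150} + 36}{-347} = \left(\sqrt{161} + 36\right) \left(- \frac{1}{347}\right) = \left(36 + \sqrt{161}\right) \left(- \frac{1}{347}\right) = - \frac{36}{347} - \frac{\sqrt{161}}{347}$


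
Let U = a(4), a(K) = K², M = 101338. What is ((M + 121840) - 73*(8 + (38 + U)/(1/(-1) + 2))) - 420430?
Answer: -201778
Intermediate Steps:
U = 16 (U = 4² = 16)
((M + 121840) - 73*(8 + (38 + U)/(1/(-1) + 2))) - 420430 = ((101338 + 121840) - 73*(8 + (38 + 16)/(1/(-1) + 2))) - 420430 = (223178 - 73*(8 + 54/(-1 + 2))) - 420430 = (223178 - 73*(8 + 54/1)) - 420430 = (223178 - 73*(8 + 54*1)) - 420430 = (223178 - 73*(8 + 54)) - 420430 = (223178 - 73*62) - 420430 = (223178 - 4526) - 420430 = 218652 - 420430 = -201778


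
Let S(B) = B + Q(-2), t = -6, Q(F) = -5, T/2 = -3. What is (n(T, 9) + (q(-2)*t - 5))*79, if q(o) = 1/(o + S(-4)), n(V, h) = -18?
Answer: -19513/11 ≈ -1773.9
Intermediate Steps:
T = -6 (T = 2*(-3) = -6)
S(B) = -5 + B (S(B) = B - 5 = -5 + B)
q(o) = 1/(-9 + o) (q(o) = 1/(o + (-5 - 4)) = 1/(o - 9) = 1/(-9 + o))
(n(T, 9) + (q(-2)*t - 5))*79 = (-18 + (-6/(-9 - 2) - 5))*79 = (-18 + (-6/(-11) - 5))*79 = (-18 + (-1/11*(-6) - 5))*79 = (-18 + (6/11 - 5))*79 = (-18 - 49/11)*79 = -247/11*79 = -19513/11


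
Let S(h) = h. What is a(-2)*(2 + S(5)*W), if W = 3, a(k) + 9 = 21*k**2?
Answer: 1275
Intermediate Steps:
a(k) = -9 + 21*k**2
a(-2)*(2 + S(5)*W) = (-9 + 21*(-2)**2)*(2 + 5*3) = (-9 + 21*4)*(2 + 15) = (-9 + 84)*17 = 75*17 = 1275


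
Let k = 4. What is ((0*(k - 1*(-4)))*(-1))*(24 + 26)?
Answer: 0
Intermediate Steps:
((0*(k - 1*(-4)))*(-1))*(24 + 26) = ((0*(4 - 1*(-4)))*(-1))*(24 + 26) = ((0*(4 + 4))*(-1))*50 = ((0*8)*(-1))*50 = (0*(-1))*50 = 0*50 = 0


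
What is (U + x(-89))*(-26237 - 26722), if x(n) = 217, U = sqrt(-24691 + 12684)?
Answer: -11492103 - 52959*I*sqrt(12007) ≈ -1.1492e+7 - 5.8031e+6*I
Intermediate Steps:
U = I*sqrt(12007) (U = sqrt(-12007) = I*sqrt(12007) ≈ 109.58*I)
(U + x(-89))*(-26237 - 26722) = (I*sqrt(12007) + 217)*(-26237 - 26722) = (217 + I*sqrt(12007))*(-52959) = -11492103 - 52959*I*sqrt(12007)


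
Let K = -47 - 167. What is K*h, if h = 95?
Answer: -20330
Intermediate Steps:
K = -214
K*h = -214*95 = -20330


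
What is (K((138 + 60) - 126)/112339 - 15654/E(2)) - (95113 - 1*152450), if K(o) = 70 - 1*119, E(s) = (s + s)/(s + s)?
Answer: 4682626488/112339 ≈ 41683.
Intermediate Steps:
E(s) = 1 (E(s) = (2*s)/((2*s)) = (2*s)*(1/(2*s)) = 1)
K(o) = -49 (K(o) = 70 - 119 = -49)
(K((138 + 60) - 126)/112339 - 15654/E(2)) - (95113 - 1*152450) = (-49/112339 - 15654/1) - (95113 - 1*152450) = (-49*1/112339 - 15654*1) - (95113 - 152450) = (-49/112339 - 15654) - 1*(-57337) = -1758554755/112339 + 57337 = 4682626488/112339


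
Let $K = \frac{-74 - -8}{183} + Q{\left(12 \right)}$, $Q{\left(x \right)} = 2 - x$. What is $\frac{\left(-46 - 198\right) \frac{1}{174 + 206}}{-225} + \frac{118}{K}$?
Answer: $- \frac{76909349}{6754500} \approx -11.386$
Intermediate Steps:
$K = - \frac{632}{61}$ ($K = \frac{-74 - -8}{183} + \left(2 - 12\right) = \left(-74 + 8\right) \frac{1}{183} + \left(2 - 12\right) = \left(-66\right) \frac{1}{183} - 10 = - \frac{22}{61} - 10 = - \frac{632}{61} \approx -10.361$)
$\frac{\left(-46 - 198\right) \frac{1}{174 + 206}}{-225} + \frac{118}{K} = \frac{\left(-46 - 198\right) \frac{1}{174 + 206}}{-225} + \frac{118}{- \frac{632}{61}} = - \frac{244}{380} \left(- \frac{1}{225}\right) + 118 \left(- \frac{61}{632}\right) = \left(-244\right) \frac{1}{380} \left(- \frac{1}{225}\right) - \frac{3599}{316} = \left(- \frac{61}{95}\right) \left(- \frac{1}{225}\right) - \frac{3599}{316} = \frac{61}{21375} - \frac{3599}{316} = - \frac{76909349}{6754500}$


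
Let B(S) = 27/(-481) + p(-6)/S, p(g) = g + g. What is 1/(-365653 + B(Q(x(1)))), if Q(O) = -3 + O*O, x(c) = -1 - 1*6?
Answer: -11063/4045222646 ≈ -2.7348e-6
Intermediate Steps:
p(g) = 2*g
x(c) = -7 (x(c) = -1 - 6 = -7)
Q(O) = -3 + O²
B(S) = -27/481 - 12/S (B(S) = 27/(-481) + (2*(-6))/S = 27*(-1/481) - 12/S = -27/481 - 12/S)
1/(-365653 + B(Q(x(1)))) = 1/(-365653 + (-27/481 - 12/(-3 + (-7)²))) = 1/(-365653 + (-27/481 - 12/(-3 + 49))) = 1/(-365653 + (-27/481 - 12/46)) = 1/(-365653 + (-27/481 - 12*1/46)) = 1/(-365653 + (-27/481 - 6/23)) = 1/(-365653 - 3507/11063) = 1/(-4045222646/11063) = -11063/4045222646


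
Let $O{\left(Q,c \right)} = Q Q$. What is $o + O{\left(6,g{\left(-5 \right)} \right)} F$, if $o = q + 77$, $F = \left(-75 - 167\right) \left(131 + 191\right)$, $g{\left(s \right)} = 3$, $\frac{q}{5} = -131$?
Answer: $-2805842$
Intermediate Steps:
$q = -655$ ($q = 5 \left(-131\right) = -655$)
$O{\left(Q,c \right)} = Q^{2}$
$F = -77924$ ($F = \left(-242\right) 322 = -77924$)
$o = -578$ ($o = -655 + 77 = -578$)
$o + O{\left(6,g{\left(-5 \right)} \right)} F = -578 + 6^{2} \left(-77924\right) = -578 + 36 \left(-77924\right) = -578 - 2805264 = -2805842$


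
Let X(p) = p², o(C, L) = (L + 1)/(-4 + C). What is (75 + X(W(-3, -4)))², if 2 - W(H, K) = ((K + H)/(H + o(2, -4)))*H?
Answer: 109561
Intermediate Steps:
o(C, L) = (1 + L)/(-4 + C)
W(H, K) = 2 - H*(H + K)/(3/2 + H) (W(H, K) = 2 - (K + H)/(H + (1 - 4)/(-4 + 2))*H = 2 - (H + K)/(H - 3/(-2))*H = 2 - (H + K)/(H - ½*(-3))*H = 2 - (H + K)/(H + 3/2)*H = 2 - (H + K)/(3/2 + H)*H = 2 - H*(H + K)/(3/2 + H))
(75 + X(W(-3, -4)))² = (75 + (2*(3 - 1*(-3)² + 2*(-3) - 1*(-3)*(-4))/(3 + 2*(-3)))²)² = (75 + (2*(3 - 1*9 - 6 - 12)/(3 - 6))²)² = (75 + (2*(3 - 9 - 6 - 12)/(-3))²)² = (75 + (2*(-⅓)*(-24))²)² = (75 + 16²)² = (75 + 256)² = 331² = 109561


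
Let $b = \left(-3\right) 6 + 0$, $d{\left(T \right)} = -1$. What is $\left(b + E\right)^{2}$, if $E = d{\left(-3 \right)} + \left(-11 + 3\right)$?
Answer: $729$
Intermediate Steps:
$b = -18$ ($b = -18 + 0 = -18$)
$E = -9$ ($E = -1 + \left(-11 + 3\right) = -1 - 8 = -9$)
$\left(b + E\right)^{2} = \left(-18 - 9\right)^{2} = \left(-27\right)^{2} = 729$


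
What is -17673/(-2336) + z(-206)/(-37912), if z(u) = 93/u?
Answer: 8626505319/1140241312 ≈ 7.5655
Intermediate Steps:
-17673/(-2336) + z(-206)/(-37912) = -17673/(-2336) + (93/(-206))/(-37912) = -17673*(-1/2336) + (93*(-1/206))*(-1/37912) = 17673/2336 - 93/206*(-1/37912) = 17673/2336 + 93/7809872 = 8626505319/1140241312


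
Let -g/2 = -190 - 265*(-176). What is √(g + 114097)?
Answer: √21197 ≈ 145.59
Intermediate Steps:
g = -92900 (g = -2*(-190 - 265*(-176)) = -2*(-190 + 46640) = -2*46450 = -92900)
√(g + 114097) = √(-92900 + 114097) = √21197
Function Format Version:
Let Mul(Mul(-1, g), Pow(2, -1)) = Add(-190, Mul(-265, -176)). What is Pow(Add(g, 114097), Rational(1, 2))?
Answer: Pow(21197, Rational(1, 2)) ≈ 145.59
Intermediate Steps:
g = -92900 (g = Mul(-2, Add(-190, Mul(-265, -176))) = Mul(-2, Add(-190, 46640)) = Mul(-2, 46450) = -92900)
Pow(Add(g, 114097), Rational(1, 2)) = Pow(Add(-92900, 114097), Rational(1, 2)) = Pow(21197, Rational(1, 2))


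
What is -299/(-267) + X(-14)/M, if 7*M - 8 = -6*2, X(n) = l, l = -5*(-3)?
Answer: -26839/1068 ≈ -25.130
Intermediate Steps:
l = 15
X(n) = 15
M = -4/7 (M = 8/7 + (-6*2)/7 = 8/7 + (⅐)*(-12) = 8/7 - 12/7 = -4/7 ≈ -0.57143)
-299/(-267) + X(-14)/M = -299/(-267) + 15/(-4/7) = -299*(-1/267) + 15*(-7/4) = 299/267 - 105/4 = -26839/1068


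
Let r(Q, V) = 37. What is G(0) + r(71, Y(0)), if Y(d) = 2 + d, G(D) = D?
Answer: 37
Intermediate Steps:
G(0) + r(71, Y(0)) = 0 + 37 = 37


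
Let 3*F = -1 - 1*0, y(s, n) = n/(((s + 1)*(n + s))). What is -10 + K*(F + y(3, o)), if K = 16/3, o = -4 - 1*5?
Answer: -88/9 ≈ -9.7778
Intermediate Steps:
o = -9 (o = -4 - 5 = -9)
y(s, n) = n/((1 + s)*(n + s)) (y(s, n) = n/(((1 + s)*(n + s))) = n*(1/((1 + s)*(n + s))) = n/((1 + s)*(n + s)))
K = 16/3 (K = 16*(⅓) = 16/3 ≈ 5.3333)
F = -⅓ (F = (-1 - 1*0)/3 = (-1 + 0)/3 = (⅓)*(-1) = -⅓ ≈ -0.33333)
-10 + K*(F + y(3, o)) = -10 + 16*(-⅓ - 9/(-9 + 3 + 3² - 9*3))/3 = -10 + 16*(-⅓ - 9/(-9 + 3 + 9 - 27))/3 = -10 + 16*(-⅓ - 9/(-24))/3 = -10 + 16*(-⅓ - 9*(-1/24))/3 = -10 + 16*(-⅓ + 3/8)/3 = -10 + (16/3)*(1/24) = -10 + 2/9 = -88/9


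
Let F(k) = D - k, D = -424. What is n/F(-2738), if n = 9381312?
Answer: 52704/13 ≈ 4054.2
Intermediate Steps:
F(k) = -424 - k
n/F(-2738) = 9381312/(-424 - 1*(-2738)) = 9381312/(-424 + 2738) = 9381312/2314 = 9381312*(1/2314) = 52704/13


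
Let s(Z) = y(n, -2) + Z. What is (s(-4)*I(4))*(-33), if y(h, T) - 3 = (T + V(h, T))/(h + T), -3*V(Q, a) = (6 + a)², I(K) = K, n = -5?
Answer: -44/7 ≈ -6.2857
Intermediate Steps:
V(Q, a) = -(6 + a)²/3
y(h, T) = 3 + (T - (6 + T)²/3)/(T + h) (y(h, T) = 3 + (T - (6 + T)²/3)/(h + T) = 3 + (T - (6 + T)²/3)/(T + h))
s(Z) = 85/21 + Z (s(Z) = (-12 + 3*(-5) - ⅓*(-2)²)/(-2 - 5) + Z = (-12 - 15 - ⅓*4)/(-7) + Z = -(-12 - 15 - 4/3)/7 + Z = -⅐*(-85/3) + Z = 85/21 + Z)
(s(-4)*I(4))*(-33) = ((85/21 - 4)*4)*(-33) = ((1/21)*4)*(-33) = (4/21)*(-33) = -44/7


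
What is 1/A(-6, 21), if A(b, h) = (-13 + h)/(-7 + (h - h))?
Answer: -7/8 ≈ -0.87500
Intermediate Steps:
A(b, h) = 13/7 - h/7 (A(b, h) = (-13 + h)/(-7 + 0) = (-13 + h)/(-7) = (-13 + h)*(-1/7) = 13/7 - h/7)
1/A(-6, 21) = 1/(13/7 - 1/7*21) = 1/(13/7 - 3) = 1/(-8/7) = -7/8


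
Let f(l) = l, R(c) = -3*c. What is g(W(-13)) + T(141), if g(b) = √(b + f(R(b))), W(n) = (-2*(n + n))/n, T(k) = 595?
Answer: 595 + 2*√2 ≈ 597.83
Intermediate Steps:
W(n) = -4 (W(n) = (-4*n)/n = -4)
g(b) = √2*√(-b) (g(b) = √(b - 3*b) = √(-2*b) = √2*√(-b))
g(W(-13)) + T(141) = √2*√(-1*(-4)) + 595 = √2*√4 + 595 = √2*2 + 595 = 2*√2 + 595 = 595 + 2*√2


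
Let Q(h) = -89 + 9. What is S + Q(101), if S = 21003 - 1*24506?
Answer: -3583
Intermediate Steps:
S = -3503 (S = 21003 - 24506 = -3503)
Q(h) = -80
S + Q(101) = -3503 - 80 = -3583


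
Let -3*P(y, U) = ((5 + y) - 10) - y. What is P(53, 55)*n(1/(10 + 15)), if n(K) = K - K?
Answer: 0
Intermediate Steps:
n(K) = 0
P(y, U) = 5/3 (P(y, U) = -(((5 + y) - 10) - y)/3 = -((-5 + y) - y)/3 = -⅓*(-5) = 5/3)
P(53, 55)*n(1/(10 + 15)) = (5/3)*0 = 0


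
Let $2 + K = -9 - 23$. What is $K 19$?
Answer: $-646$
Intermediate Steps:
$K = -34$ ($K = -2 - 32 = -34$)
$K 19 = \left(-34\right) 19 = -646$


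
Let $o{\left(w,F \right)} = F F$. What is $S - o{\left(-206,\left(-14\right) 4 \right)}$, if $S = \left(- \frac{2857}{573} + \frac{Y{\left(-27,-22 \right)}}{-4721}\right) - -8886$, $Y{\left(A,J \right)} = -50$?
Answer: $\frac{15541055503}{2705133} \approx 5745.0$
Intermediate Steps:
$o{\left(w,F \right)} = F^{2}$
$S = \frac{24024352591}{2705133}$ ($S = \left(- \frac{2857}{573} - \frac{50}{-4721}\right) - -8886 = \left(\left(-2857\right) \frac{1}{573} - - \frac{50}{4721}\right) + 8886 = \left(- \frac{2857}{573} + \frac{50}{4721}\right) + 8886 = - \frac{13459247}{2705133} + 8886 = \frac{24024352591}{2705133} \approx 8881.0$)
$S - o{\left(-206,\left(-14\right) 4 \right)} = \frac{24024352591}{2705133} - \left(\left(-14\right) 4\right)^{2} = \frac{24024352591}{2705133} - \left(-56\right)^{2} = \frac{24024352591}{2705133} - 3136 = \frac{15541055503}{2705133}$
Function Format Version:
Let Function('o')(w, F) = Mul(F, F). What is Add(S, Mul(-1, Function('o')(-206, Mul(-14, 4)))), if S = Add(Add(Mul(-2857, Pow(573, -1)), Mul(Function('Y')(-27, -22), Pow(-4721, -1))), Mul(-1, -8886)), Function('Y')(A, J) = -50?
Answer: Rational(15541055503, 2705133) ≈ 5745.0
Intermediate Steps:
Function('o')(w, F) = Pow(F, 2)
S = Rational(24024352591, 2705133) (S = Add(Add(Mul(-2857, Pow(573, -1)), Mul(-50, Pow(-4721, -1))), Mul(-1, -8886)) = Add(Add(Mul(-2857, Rational(1, 573)), Mul(-50, Rational(-1, 4721))), 8886) = Add(Add(Rational(-2857, 573), Rational(50, 4721)), 8886) = Add(Rational(-13459247, 2705133), 8886) = Rational(24024352591, 2705133) ≈ 8881.0)
Add(S, Mul(-1, Function('o')(-206, Mul(-14, 4)))) = Add(Rational(24024352591, 2705133), Mul(-1, Pow(Mul(-14, 4), 2))) = Add(Rational(24024352591, 2705133), Mul(-1, Pow(-56, 2))) = Add(Rational(24024352591, 2705133), Mul(-1, 3136)) = Add(Rational(24024352591, 2705133), -3136) = Rational(15541055503, 2705133)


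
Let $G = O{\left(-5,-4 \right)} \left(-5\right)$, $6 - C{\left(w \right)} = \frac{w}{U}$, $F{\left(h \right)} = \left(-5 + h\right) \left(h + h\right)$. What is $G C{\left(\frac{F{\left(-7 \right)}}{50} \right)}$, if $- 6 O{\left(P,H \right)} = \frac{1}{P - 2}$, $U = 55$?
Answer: $- \frac{1361}{1925} \approx -0.70701$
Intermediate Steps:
$F{\left(h \right)} = 2 h \left(-5 + h\right)$ ($F{\left(h \right)} = \left(-5 + h\right) 2 h = 2 h \left(-5 + h\right)$)
$O{\left(P,H \right)} = - \frac{1}{6 \left(-2 + P\right)}$ ($O{\left(P,H \right)} = - \frac{1}{6 \left(P - 2\right)} = - \frac{1}{6 \left(-2 + P\right)}$)
$C{\left(w \right)} = 6 - \frac{w}{55}$
$G = - \frac{5}{42}$ ($G = - \frac{1}{-12 + 6 \left(-5\right)} \left(-5\right) = - \frac{1}{-12 - 30} \left(-5\right) = - \frac{1}{-42} \left(-5\right) = \left(-1\right) \left(- \frac{1}{42}\right) \left(-5\right) = \frac{1}{42} \left(-5\right) = - \frac{5}{42} \approx -0.11905$)
$G C{\left(\frac{F{\left(-7 \right)}}{50} \right)} = - \frac{5 \left(6 - \frac{2 \left(-7\right) \left(-5 - 7\right) \frac{1}{50}}{55}\right)}{42} = - \frac{5 \left(6 - \frac{2 \left(-7\right) \left(-12\right) \frac{1}{50}}{55}\right)}{42} = - \frac{5 \left(6 - \frac{168 \cdot \frac{1}{50}}{55}\right)}{42} = - \frac{5 \left(6 - \frac{84}{1375}\right)}{42} = \left(- \frac{5}{42}\right) \frac{8166}{1375} = - \frac{1361}{1925}$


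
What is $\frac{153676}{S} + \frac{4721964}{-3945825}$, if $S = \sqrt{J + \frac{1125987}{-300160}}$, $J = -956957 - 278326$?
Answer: $- \frac{121076}{101175} - \frac{1229408 i \sqrt{1738975418242230}}{370783671267} \approx -1.1967 - 138.27 i$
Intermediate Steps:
$J = -1235283$ ($J = -956957 - 278326 = -1235283$)
$S = \frac{i \sqrt{1738975418242230}}{37520}$ ($S = \sqrt{-1235283 + \frac{1125987}{-300160}} = \sqrt{-1235283 + 1125987 \left(- \frac{1}{300160}\right)} = \sqrt{-1235283 - \frac{1125987}{300160}} = \sqrt{- \frac{370783671267}{300160}} = \frac{i \sqrt{1738975418242230}}{37520} \approx 1111.4 i$)
$\frac{153676}{S} + \frac{4721964}{-3945825} = \frac{153676}{\frac{1}{37520} i \sqrt{1738975418242230}} + \frac{4721964}{-3945825} = 153676 \left(- \frac{8 i \sqrt{1738975418242230}}{370783671267}\right) + 4721964 \left(- \frac{1}{3945825}\right) = - \frac{1229408 i \sqrt{1738975418242230}}{370783671267} - \frac{121076}{101175} = - \frac{121076}{101175} - \frac{1229408 i \sqrt{1738975418242230}}{370783671267}$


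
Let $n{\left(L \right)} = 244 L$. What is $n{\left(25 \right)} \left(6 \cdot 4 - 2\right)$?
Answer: $134200$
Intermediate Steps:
$n{\left(25 \right)} \left(6 \cdot 4 - 2\right) = 244 \cdot 25 \left(6 \cdot 4 - 2\right) = 6100 \left(24 - 2\right) = 6100 \cdot 22 = 134200$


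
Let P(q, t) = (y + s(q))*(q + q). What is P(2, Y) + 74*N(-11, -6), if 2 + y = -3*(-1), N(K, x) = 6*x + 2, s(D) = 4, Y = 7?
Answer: -2496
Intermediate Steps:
N(K, x) = 2 + 6*x
y = 1 (y = -2 - 3*(-1) = -2 + 3 = 1)
P(q, t) = 10*q (P(q, t) = (1 + 4)*(q + q) = 5*(2*q) = 10*q)
P(2, Y) + 74*N(-11, -6) = 10*2 + 74*(2 + 6*(-6)) = 20 + 74*(2 - 36) = 20 + 74*(-34) = 20 - 2516 = -2496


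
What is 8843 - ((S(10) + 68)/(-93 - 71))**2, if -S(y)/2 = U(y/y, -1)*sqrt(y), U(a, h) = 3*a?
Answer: 29729543/3362 + 51*sqrt(10)/1681 ≈ 8842.9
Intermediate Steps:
S(y) = -6*sqrt(y) (S(y) = -2*3*(y/y)*sqrt(y) = -2*3*1*sqrt(y) = -6*sqrt(y))
8843 - ((S(10) + 68)/(-93 - 71))**2 = 8843 - ((-6*sqrt(10) + 68)/(-93 - 71))**2 = 8843 - ((68 - 6*sqrt(10))/(-164))**2 = 8843 - ((68 - 6*sqrt(10))*(-1/164))**2 = 8843 - (-17/41 + 3*sqrt(10)/82)**2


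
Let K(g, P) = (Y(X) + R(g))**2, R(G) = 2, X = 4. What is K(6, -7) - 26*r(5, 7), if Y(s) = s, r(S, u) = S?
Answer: -94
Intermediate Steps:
K(g, P) = 36 (K(g, P) = (4 + 2)**2 = 6**2 = 36)
K(6, -7) - 26*r(5, 7) = 36 - 26*5 = 36 - 130 = -94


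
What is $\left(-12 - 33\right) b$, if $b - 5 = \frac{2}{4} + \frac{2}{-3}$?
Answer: $- \frac{435}{2} \approx -217.5$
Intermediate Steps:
$b = \frac{29}{6}$ ($b = 5 + \left(\frac{2}{4} + \frac{2}{-3}\right) = 5 + \left(2 \cdot \frac{1}{4} + 2 \left(- \frac{1}{3}\right)\right) = 5 + \left(\frac{1}{2} - \frac{2}{3}\right) = 5 - \frac{1}{6} = \frac{29}{6} \approx 4.8333$)
$\left(-12 - 33\right) b = \left(-12 - 33\right) \frac{29}{6} = \left(-45\right) \frac{29}{6} = - \frac{435}{2}$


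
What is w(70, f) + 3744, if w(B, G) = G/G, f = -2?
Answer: 3745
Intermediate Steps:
w(B, G) = 1
w(70, f) + 3744 = 1 + 3744 = 3745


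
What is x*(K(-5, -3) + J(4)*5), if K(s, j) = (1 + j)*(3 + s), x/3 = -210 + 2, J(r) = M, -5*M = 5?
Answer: 624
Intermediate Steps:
M = -1 (M = -⅕*5 = -1)
J(r) = -1
x = -624 (x = 3*(-210 + 2) = 3*(-208) = -624)
x*(K(-5, -3) + J(4)*5) = -624*((3 - 5 + 3*(-3) - 3*(-5)) - 1*5) = -624*((3 - 5 - 9 + 15) - 5) = -624*(4 - 5) = -624*(-1) = 624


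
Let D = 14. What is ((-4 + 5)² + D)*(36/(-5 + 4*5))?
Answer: 36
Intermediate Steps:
((-4 + 5)² + D)*(36/(-5 + 4*5)) = ((-4 + 5)² + 14)*(36/(-5 + 4*5)) = (1² + 14)*(36/(-5 + 20)) = (1 + 14)*(36/15) = 15*(36*(1/15)) = 15*(12/5) = 36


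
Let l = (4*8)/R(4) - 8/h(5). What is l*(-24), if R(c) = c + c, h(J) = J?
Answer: -288/5 ≈ -57.600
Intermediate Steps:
R(c) = 2*c
l = 12/5 (l = (4*8)/((2*4)) - 8/5 = 32/8 - 8*⅕ = 32*(⅛) - 8/5 = 4 - 8/5 = 12/5 ≈ 2.4000)
l*(-24) = (12/5)*(-24) = -288/5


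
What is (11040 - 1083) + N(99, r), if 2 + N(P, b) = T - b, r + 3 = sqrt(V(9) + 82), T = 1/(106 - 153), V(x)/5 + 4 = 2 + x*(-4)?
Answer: 468025/47 - 6*I*sqrt(3) ≈ 9958.0 - 10.392*I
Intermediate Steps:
V(x) = -10 - 20*x (V(x) = -20 + 5*(2 + x*(-4)) = -20 + 5*(2 - 4*x) = -20 + (10 - 20*x) = -10 - 20*x)
T = -1/47 (T = 1/(-47) = -1/47 ≈ -0.021277)
r = -3 + 6*I*sqrt(3) (r = -3 + sqrt((-10 - 20*9) + 82) = -3 + sqrt((-10 - 180) + 82) = -3 + sqrt(-190 + 82) = -3 + sqrt(-108) = -3 + 6*I*sqrt(3) ≈ -3.0 + 10.392*I)
N(P, b) = -95/47 - b (N(P, b) = -2 + (-1/47 - b) = -95/47 - b)
(11040 - 1083) + N(99, r) = (11040 - 1083) + (-95/47 - (-3 + 6*I*sqrt(3))) = 9957 + (-95/47 + (3 - 6*I*sqrt(3))) = 9957 + (46/47 - 6*I*sqrt(3)) = 468025/47 - 6*I*sqrt(3)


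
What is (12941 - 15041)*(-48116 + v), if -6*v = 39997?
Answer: 115042550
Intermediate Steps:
v = -39997/6 (v = -1/6*39997 = -39997/6 ≈ -6666.2)
(12941 - 15041)*(-48116 + v) = (12941 - 15041)*(-48116 - 39997/6) = -2100*(-328693/6) = 115042550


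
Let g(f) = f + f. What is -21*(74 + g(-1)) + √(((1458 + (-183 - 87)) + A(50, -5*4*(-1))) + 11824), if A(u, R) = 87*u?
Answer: -1512 + √17362 ≈ -1380.2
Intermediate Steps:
g(f) = 2*f
-21*(74 + g(-1)) + √(((1458 + (-183 - 87)) + A(50, -5*4*(-1))) + 11824) = -21*(74 + 2*(-1)) + √(((1458 + (-183 - 87)) + 87*50) + 11824) = -21*(74 - 2) + √(((1458 - 270) + 4350) + 11824) = -21*72 + √((1188 + 4350) + 11824) = -1512 + √(5538 + 11824) = -1512 + √17362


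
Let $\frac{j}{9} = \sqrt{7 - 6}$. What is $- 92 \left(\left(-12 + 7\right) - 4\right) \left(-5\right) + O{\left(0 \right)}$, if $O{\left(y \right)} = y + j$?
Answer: $-4131$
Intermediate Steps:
$j = 9$ ($j = 9 \sqrt{7 - 6} = 9 \sqrt{1} = 9 \cdot 1 = 9$)
$O{\left(y \right)} = 9 + y$ ($O{\left(y \right)} = y + 9 = 9 + y$)
$- 92 \left(\left(-12 + 7\right) - 4\right) \left(-5\right) + O{\left(0 \right)} = - 92 \left(\left(-12 + 7\right) - 4\right) \left(-5\right) + \left(9 + 0\right) = - 92 \left(-5 - 4\right) \left(-5\right) + 9 = - 92 \left(\left(-9\right) \left(-5\right)\right) + 9 = \left(-92\right) 45 + 9 = -4140 + 9 = -4131$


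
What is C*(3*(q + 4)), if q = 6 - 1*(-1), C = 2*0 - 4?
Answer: -132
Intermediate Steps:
C = -4 (C = 0 - 4 = -4)
q = 7 (q = 6 + 1 = 7)
C*(3*(q + 4)) = -12*(7 + 4) = -12*11 = -4*33 = -132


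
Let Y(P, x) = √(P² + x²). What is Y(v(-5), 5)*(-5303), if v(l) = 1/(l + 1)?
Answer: -5303*√401/4 ≈ -26548.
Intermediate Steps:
v(l) = 1/(1 + l)
Y(v(-5), 5)*(-5303) = √((1/(1 - 5))² + 5²)*(-5303) = √((1/(-4))² + 25)*(-5303) = √((-¼)² + 25)*(-5303) = √(1/16 + 25)*(-5303) = √(401/16)*(-5303) = (√401/4)*(-5303) = -5303*√401/4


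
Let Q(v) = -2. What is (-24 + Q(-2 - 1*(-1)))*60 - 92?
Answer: -1652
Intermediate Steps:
(-24 + Q(-2 - 1*(-1)))*60 - 92 = (-24 - 2)*60 - 92 = -26*60 - 92 = -1560 - 92 = -1652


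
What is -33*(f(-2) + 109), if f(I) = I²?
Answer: -3729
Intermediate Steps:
-33*(f(-2) + 109) = -33*((-2)² + 109) = -33*(4 + 109) = -33*113 = -3729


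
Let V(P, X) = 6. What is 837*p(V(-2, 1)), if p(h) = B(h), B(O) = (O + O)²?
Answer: 120528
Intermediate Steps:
B(O) = 4*O² (B(O) = (2*O)² = 4*O²)
p(h) = 4*h²
837*p(V(-2, 1)) = 837*(4*6²) = 837*(4*36) = 837*144 = 120528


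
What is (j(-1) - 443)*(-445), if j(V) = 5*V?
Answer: 199360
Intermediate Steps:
(j(-1) - 443)*(-445) = (5*(-1) - 443)*(-445) = (-5 - 443)*(-445) = -448*(-445) = 199360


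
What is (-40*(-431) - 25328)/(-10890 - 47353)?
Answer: 8088/58243 ≈ 0.13887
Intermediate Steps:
(-40*(-431) - 25328)/(-10890 - 47353) = (17240 - 25328)/(-58243) = -8088*(-1/58243) = 8088/58243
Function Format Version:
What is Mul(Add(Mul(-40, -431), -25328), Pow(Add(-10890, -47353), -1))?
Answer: Rational(8088, 58243) ≈ 0.13887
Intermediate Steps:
Mul(Add(Mul(-40, -431), -25328), Pow(Add(-10890, -47353), -1)) = Mul(Add(17240, -25328), Pow(-58243, -1)) = Mul(-8088, Rational(-1, 58243)) = Rational(8088, 58243)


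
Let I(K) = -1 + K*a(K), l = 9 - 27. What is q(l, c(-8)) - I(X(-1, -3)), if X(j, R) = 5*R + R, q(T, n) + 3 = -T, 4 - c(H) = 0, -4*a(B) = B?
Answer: 97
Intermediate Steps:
l = -18
a(B) = -B/4
c(H) = 4 (c(H) = 4 - 1*0 = 4 + 0 = 4)
q(T, n) = -3 - T
X(j, R) = 6*R
I(K) = -1 - K**2/4 (I(K) = -1 + K*(-K/4) = -1 - K**2/4)
q(l, c(-8)) - I(X(-1, -3)) = (-3 - 1*(-18)) - (-1 - (6*(-3))**2/4) = (-3 + 18) - (-1 - 1/4*(-18)**2) = 15 - (-1 - 1/4*324) = 15 - (-1 - 81) = 15 - 1*(-82) = 15 + 82 = 97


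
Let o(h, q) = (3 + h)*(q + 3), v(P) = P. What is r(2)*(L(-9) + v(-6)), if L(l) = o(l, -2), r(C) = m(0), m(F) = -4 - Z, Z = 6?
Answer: 120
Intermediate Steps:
o(h, q) = (3 + h)*(3 + q)
m(F) = -10 (m(F) = -4 - 1*6 = -4 - 6 = -10)
r(C) = -10
L(l) = 3 + l (L(l) = 9 + 3*l + 3*(-2) + l*(-2) = 9 + 3*l - 6 - 2*l = 3 + l)
r(2)*(L(-9) + v(-6)) = -10*((3 - 9) - 6) = -10*(-6 - 6) = -10*(-12) = 120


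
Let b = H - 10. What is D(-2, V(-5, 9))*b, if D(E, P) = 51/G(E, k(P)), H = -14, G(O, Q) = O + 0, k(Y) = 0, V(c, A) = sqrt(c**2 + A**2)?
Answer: 612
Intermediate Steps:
V(c, A) = sqrt(A**2 + c**2)
G(O, Q) = O
D(E, P) = 51/E
b = -24 (b = -14 - 10 = -24)
D(-2, V(-5, 9))*b = (51/(-2))*(-24) = (51*(-1/2))*(-24) = -51/2*(-24) = 612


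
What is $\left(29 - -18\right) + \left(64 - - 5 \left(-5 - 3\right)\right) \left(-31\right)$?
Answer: $-697$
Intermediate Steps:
$\left(29 - -18\right) + \left(64 - - 5 \left(-5 - 3\right)\right) \left(-31\right) = \left(29 + 18\right) + \left(64 - \left(-5\right) \left(-8\right)\right) \left(-31\right) = 47 + \left(64 - 40\right) \left(-31\right) = 47 + 24 \left(-31\right) = 47 - 744 = -697$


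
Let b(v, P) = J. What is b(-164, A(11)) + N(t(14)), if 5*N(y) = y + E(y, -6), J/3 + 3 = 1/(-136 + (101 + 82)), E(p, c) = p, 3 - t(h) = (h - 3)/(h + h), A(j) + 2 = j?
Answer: -25969/3290 ≈ -7.8933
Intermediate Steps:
A(j) = -2 + j
t(h) = 3 - (-3 + h)/(2*h) (t(h) = 3 - (h - 3)/(h + h) = 3 - (-3 + h)/(2*h))
J = -420/47 (J = -9 + 3/(-136 + (101 + 82)) = -9 + 3/(-136 + 183) = -9 + 3/47 = -420/47 ≈ -8.9362)
b(v, P) = -420/47
N(y) = 2*y/5 (N(y) = (y + y)/5 = (2*y)/5 = 2*y/5)
b(-164, A(11)) + N(t(14)) = -420/47 + 2*((½)*(3 + 5*14)/14)/5 = -420/47 + 2*((½)*(1/14)*(3 + 70))/5 = -420/47 + 2*((½)*(1/14)*73)/5 = -420/47 + (⅖)*(73/28) = -420/47 + 73/70 = -25969/3290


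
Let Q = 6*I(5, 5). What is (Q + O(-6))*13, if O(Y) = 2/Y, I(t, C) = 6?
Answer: 1391/3 ≈ 463.67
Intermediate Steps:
Q = 36 (Q = 6*6 = 36)
(Q + O(-6))*13 = (36 + 2/(-6))*13 = (36 + 2*(-⅙))*13 = (36 - ⅓)*13 = (107/3)*13 = 1391/3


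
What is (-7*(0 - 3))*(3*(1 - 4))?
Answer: -189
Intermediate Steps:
(-7*(0 - 3))*(3*(1 - 4)) = (-7*(-3))*(3*(-3)) = 21*(-9) = -189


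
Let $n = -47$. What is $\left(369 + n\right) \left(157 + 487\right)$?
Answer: $207368$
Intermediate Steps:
$\left(369 + n\right) \left(157 + 487\right) = \left(369 - 47\right) \left(157 + 487\right) = 322 \cdot 644 = 207368$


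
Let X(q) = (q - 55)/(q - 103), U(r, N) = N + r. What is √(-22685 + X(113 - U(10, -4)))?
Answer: 4*I*√1417 ≈ 150.57*I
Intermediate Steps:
X(q) = (-55 + q)/(-103 + q)
√(-22685 + X(113 - U(10, -4))) = √(-22685 + (-55 + (113 - (-4 + 10)))/(-103 + (113 - (-4 + 10)))) = √(-22685 + (-55 + (113 - 1*6))/(-103 + (113 - 1*6))) = √(-22685 + (-55 + (113 - 6))/(-103 + (113 - 6))) = √(-22685 + (-55 + 107)/(-103 + 107)) = √(-22685 + 52/4) = √(-22685 + (¼)*52) = √(-22685 + 13) = √(-22672) = 4*I*√1417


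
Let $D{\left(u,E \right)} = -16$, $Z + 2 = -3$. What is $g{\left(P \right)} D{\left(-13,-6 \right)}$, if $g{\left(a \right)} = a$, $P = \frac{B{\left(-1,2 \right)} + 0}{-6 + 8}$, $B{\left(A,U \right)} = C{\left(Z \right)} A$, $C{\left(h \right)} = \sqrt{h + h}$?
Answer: $8 i \sqrt{10} \approx 25.298 i$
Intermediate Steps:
$Z = -5$ ($Z = -2 - 3 = -5$)
$C{\left(h \right)} = \sqrt{2} \sqrt{h}$ ($C{\left(h \right)} = \sqrt{2 h} = \sqrt{2} \sqrt{h}$)
$B{\left(A,U \right)} = i A \sqrt{10}$ ($B{\left(A,U \right)} = \sqrt{2} \sqrt{-5} A = \sqrt{2} i \sqrt{5} A = i \sqrt{10} A = i A \sqrt{10}$)
$P = - \frac{i \sqrt{10}}{2}$ ($P = \frac{i \left(-1\right) \sqrt{10} + 0}{-6 + 8} = \frac{- i \sqrt{10} + 0}{2} = - i \sqrt{10} \cdot \frac{1}{2} = - \frac{i \sqrt{10}}{2} \approx - 1.5811 i$)
$g{\left(P \right)} D{\left(-13,-6 \right)} = - \frac{i \sqrt{10}}{2} \left(-16\right) = 8 i \sqrt{10}$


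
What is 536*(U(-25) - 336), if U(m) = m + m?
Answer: -206896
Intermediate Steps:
U(m) = 2*m
536*(U(-25) - 336) = 536*(2*(-25) - 336) = 536*(-50 - 336) = 536*(-386) = -206896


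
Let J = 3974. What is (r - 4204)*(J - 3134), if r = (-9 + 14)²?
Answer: -3510360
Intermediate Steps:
r = 25 (r = 5² = 25)
(r - 4204)*(J - 3134) = (25 - 4204)*(3974 - 3134) = -4179*840 = -3510360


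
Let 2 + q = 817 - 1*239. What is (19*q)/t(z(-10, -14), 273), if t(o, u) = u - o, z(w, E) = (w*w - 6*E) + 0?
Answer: 10944/89 ≈ 122.97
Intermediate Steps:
z(w, E) = w² - 6*E (z(w, E) = (w² - 6*E) + 0 = w² - 6*E)
q = 576 (q = -2 + (817 - 1*239) = -2 + (817 - 239) = -2 + 578 = 576)
(19*q)/t(z(-10, -14), 273) = (19*576)/(273 - ((-10)² - 6*(-14))) = 10944/(273 - (100 + 84)) = 10944/(273 - 1*184) = 10944/(273 - 184) = 10944/89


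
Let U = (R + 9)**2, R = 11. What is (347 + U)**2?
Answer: 558009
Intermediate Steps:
U = 400 (U = (11 + 9)**2 = 20**2 = 400)
(347 + U)**2 = (347 + 400)**2 = 747**2 = 558009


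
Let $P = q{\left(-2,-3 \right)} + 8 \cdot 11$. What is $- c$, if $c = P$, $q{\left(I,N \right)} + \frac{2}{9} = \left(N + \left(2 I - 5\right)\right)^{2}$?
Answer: $- \frac{2086}{9} \approx -231.78$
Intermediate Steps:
$q{\left(I,N \right)} = - \frac{2}{9} + \left(-5 + N + 2 I\right)^{2}$ ($q{\left(I,N \right)} = - \frac{2}{9} + \left(N + \left(2 I - 5\right)\right)^{2} = - \frac{2}{9} + \left(N + \left(-5 + 2 I\right)\right)^{2} = - \frac{2}{9} + \left(-5 + N + 2 I\right)^{2}$)
$P = \frac{2086}{9}$ ($P = \left(- \frac{2}{9} + \left(-5 - 3 + 2 \left(-2\right)\right)^{2}\right) + 8 \cdot 11 = \left(- \frac{2}{9} + \left(-5 - 3 - 4\right)^{2}\right) + 88 = \left(- \frac{2}{9} + \left(-12\right)^{2}\right) + 88 = \left(- \frac{2}{9} + 144\right) + 88 = \frac{1294}{9} + 88 = \frac{2086}{9} \approx 231.78$)
$c = \frac{2086}{9} \approx 231.78$
$- c = \left(-1\right) \frac{2086}{9} = - \frac{2086}{9}$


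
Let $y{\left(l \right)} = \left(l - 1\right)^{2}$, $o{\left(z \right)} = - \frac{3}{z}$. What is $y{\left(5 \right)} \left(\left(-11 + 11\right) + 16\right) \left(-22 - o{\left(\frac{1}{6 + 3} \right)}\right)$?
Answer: $1280$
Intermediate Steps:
$y{\left(l \right)} = \left(-1 + l\right)^{2}$
$y{\left(5 \right)} \left(\left(-11 + 11\right) + 16\right) \left(-22 - o{\left(\frac{1}{6 + 3} \right)}\right) = \left(-1 + 5\right)^{2} \left(\left(-11 + 11\right) + 16\right) \left(-22 - - \frac{3}{\frac{1}{6 + 3}}\right) = 4^{2} \left(0 + 16\right) \left(-22 - - \frac{3}{\frac{1}{9}}\right) = 16 \cdot 16 \left(-22 - - 3 \frac{1}{\frac{1}{9}}\right) = 256 \left(-22 - \left(-3\right) 9\right) = 256 \left(-22 - -27\right) = 256 \left(-22 + 27\right) = 256 \cdot 5 = 1280$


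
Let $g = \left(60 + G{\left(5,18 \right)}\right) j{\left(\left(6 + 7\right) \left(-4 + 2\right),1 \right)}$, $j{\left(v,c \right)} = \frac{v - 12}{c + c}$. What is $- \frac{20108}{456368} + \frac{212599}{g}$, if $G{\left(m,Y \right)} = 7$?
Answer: $- \frac{2205658589}{13203556} \approx -167.05$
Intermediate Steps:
$j{\left(v,c \right)} = \frac{-12 + v}{2 c}$
$g = -1273$ ($g = \left(60 + 7\right) \frac{-12 + \left(6 + 7\right) \left(-4 + 2\right)}{2 \cdot 1} = 67 \cdot \frac{1}{2} \cdot 1 \left(-12 + 13 \left(-2\right)\right) = 67 \cdot \frac{1}{2} \cdot 1 \left(-12 - 26\right) = 67 \cdot \frac{1}{2} \cdot 1 \left(-38\right) = 67 \left(-19\right) = -1273$)
$- \frac{20108}{456368} + \frac{212599}{g} = - \frac{20108}{456368} + \frac{212599}{-1273} = \left(-20108\right) \frac{1}{456368} + 212599 \left(- \frac{1}{1273}\right) = - \frac{457}{10372} - \frac{212599}{1273} = - \frac{2205658589}{13203556}$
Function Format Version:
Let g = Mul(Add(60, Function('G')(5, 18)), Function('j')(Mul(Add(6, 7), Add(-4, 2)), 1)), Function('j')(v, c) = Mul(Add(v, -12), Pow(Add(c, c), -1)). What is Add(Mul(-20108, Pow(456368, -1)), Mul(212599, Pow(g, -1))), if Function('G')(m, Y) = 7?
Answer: Rational(-2205658589, 13203556) ≈ -167.05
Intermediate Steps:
Function('j')(v, c) = Mul(Rational(1, 2), Pow(c, -1), Add(-12, v)) (Function('j')(v, c) = Mul(Add(-12, v), Pow(Mul(2, c), -1)) = Mul(Add(-12, v), Mul(Rational(1, 2), Pow(c, -1))) = Mul(Rational(1, 2), Pow(c, -1), Add(-12, v)))
g = -1273 (g = Mul(Add(60, 7), Mul(Rational(1, 2), Pow(1, -1), Add(-12, Mul(Add(6, 7), Add(-4, 2))))) = Mul(67, Mul(Rational(1, 2), 1, Add(-12, Mul(13, -2)))) = Mul(67, Mul(Rational(1, 2), 1, Add(-12, -26))) = Mul(67, Mul(Rational(1, 2), 1, -38)) = Mul(67, -19) = -1273)
Add(Mul(-20108, Pow(456368, -1)), Mul(212599, Pow(g, -1))) = Add(Mul(-20108, Pow(456368, -1)), Mul(212599, Pow(-1273, -1))) = Add(Mul(-20108, Rational(1, 456368)), Mul(212599, Rational(-1, 1273))) = Add(Rational(-457, 10372), Rational(-212599, 1273)) = Rational(-2205658589, 13203556)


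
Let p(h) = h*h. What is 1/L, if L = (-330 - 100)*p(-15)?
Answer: -1/96750 ≈ -1.0336e-5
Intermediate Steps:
p(h) = h²
L = -96750 (L = (-330 - 100)*(-15)² = -430*225 = -96750)
1/L = 1/(-96750) = -1/96750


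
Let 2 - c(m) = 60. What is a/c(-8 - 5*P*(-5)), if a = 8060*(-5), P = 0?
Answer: 20150/29 ≈ 694.83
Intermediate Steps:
c(m) = -58 (c(m) = 2 - 1*60 = 2 - 60 = -58)
a = -40300
a/c(-8 - 5*P*(-5)) = -40300/(-58) = -40300*(-1/58) = 20150/29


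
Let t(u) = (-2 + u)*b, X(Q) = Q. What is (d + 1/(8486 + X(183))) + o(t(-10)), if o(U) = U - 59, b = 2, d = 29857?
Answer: 258110807/8669 ≈ 29774.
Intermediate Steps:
t(u) = -4 + 2*u (t(u) = (-2 + u)*2 = -4 + 2*u)
o(U) = -59 + U
(d + 1/(8486 + X(183))) + o(t(-10)) = (29857 + 1/(8486 + 183)) + (-59 + (-4 + 2*(-10))) = (29857 + 1/8669) + (-59 + (-4 - 20)) = (29857 + 1/8669) + (-59 - 24) = 258830334/8669 - 83 = 258110807/8669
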